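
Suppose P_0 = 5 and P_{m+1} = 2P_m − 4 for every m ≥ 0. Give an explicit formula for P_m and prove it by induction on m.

Claim: P_m = 2^m + 4.

Base case: P_0 = 5, and 2^0 + 4 = 1 + 4 = 5.
Assume P_k = 2^k + 4 for some k ≥ 0.
Then P_{k+1} = 2P_k − 4 = 2·(2^k + 4) − 4 = 2^{k+1} + 8 − 4 = 2^{k+1} + 4.
Hence P_m = 2^m + 4 for every m ≥ 0, by induction.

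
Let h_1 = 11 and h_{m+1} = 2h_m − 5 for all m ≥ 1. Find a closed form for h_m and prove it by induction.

Claim: h_m = 3·2^m + 5.

Base case: h_1 = 11, and 3·2^1 + 5 = 6 + 5 = 11.
Assume h_k = 3·2^k + 5 for some k ≥ 1.
Then h_{k+1} = 2h_k − 5 = 2·(3·2^k + 5) − 5 = 6·2^k + 10 − 5 = 3·2^{k+1} + 5.
This completes the inductive step, so h_m = 3·2^m + 5 for all m ≥ 1.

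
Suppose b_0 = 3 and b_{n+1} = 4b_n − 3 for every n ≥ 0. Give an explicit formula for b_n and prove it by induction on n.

Claim: b_n = 2·4^n + 1.

Base case: b_0 = 3, and 2·4^0 + 1 = 2 + 1 = 3.
Assume b_j = 2·4^j + 1 for some j ≥ 0.
Then b_{j+1} = 4b_j − 3 = 4·(2·4^j + 1) − 3 = 8·4^j + 4 − 3 = 2·4^{j+1} + 1.
Hence b_n = 2·4^n + 1 for every n ≥ 0, by induction.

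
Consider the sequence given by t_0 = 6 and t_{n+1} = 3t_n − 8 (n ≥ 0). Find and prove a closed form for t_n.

Claim: t_n = 2·3^n + 4.

Base case: t_0 = 6, and 2·3^0 + 4 = 2 + 4 = 6.
Assume t_k = 2·3^k + 4 for some k ≥ 0.
Then t_{k+1} = 3t_k − 8 = 3·(2·3^k + 4) − 8 = 6·3^k + 12 − 8 = 2·3^{k+1} + 4.
Hence t_n = 2·3^n + 4 for every n ≥ 0, by induction.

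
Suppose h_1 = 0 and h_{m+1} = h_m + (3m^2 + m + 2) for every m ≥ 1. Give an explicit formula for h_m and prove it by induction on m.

Claim: h_m = m^3 − m^2 + 2m − 2.

Base case: h_1 = 0, and 1^3 − 1^2 + 2·1 − 2 = 0.
Assume h_j = j^3 − j^2 + 2j − 2.
Then h_{j+1} = h_j + (3j^2 + j + 2) = (j^3 − j^2 + 2j − 2) + (3j^2 + j + 2) = j^3 + 2j^2 + 3j,
and (j+1)^3 − (j+1)^2 + 2·(j+1) − 2 = j^3 + 2j^2 + 3j.
This completes the inductive step, so h_m = m^3 − m^2 + 2m − 2 for all m ≥ 1.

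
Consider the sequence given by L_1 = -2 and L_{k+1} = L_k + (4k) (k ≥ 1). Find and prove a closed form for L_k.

Claim: L_k = 2k^2 − 2k − 2.

Base case: L_1 = -2, and 2·1^2 − 2·1 − 2 = -2.
Assume L_r = 2r^2 − 2r − 2.
Then L_{r+1} = L_r + (4r) = (2r^2 − 2r − 2) + (4r) = 2r^2 + 2r − 2,
and 2·(r+1)^2 − 2·(r+1) − 2 = 2r^2 + 2r − 2.
By induction, L_k = 2k^2 − 2k − 2 for all k ≥ 1.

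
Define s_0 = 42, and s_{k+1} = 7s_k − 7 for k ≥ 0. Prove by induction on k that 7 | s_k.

Base case: s_0 = 42 = 7·6, so 7 | s_0.
Assume 7 | s_j, so s_j = 7t for some integer t.
Then s_{j+1} = 7s_j − 7 = 7·(7t) − 7 = 7(7t − 1), so 7 | s_{j+1}.
By induction, 7 | s_k for all k ≥ 0.

7 | s_k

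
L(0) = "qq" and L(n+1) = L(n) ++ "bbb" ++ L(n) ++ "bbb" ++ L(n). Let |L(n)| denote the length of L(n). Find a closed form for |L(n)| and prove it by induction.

Claim: |L(n)| = 5·3^n − 3.

Base case: |L(0)| = 2, and 5·3^0 − 3 = 2.
Assume |L(k)| = 5·3^k − 3.
Then |L(k+1)| = 3|L(k)| + 6 = 3(5·3^k − 3) + 6 = 5·3^{k+1} − 9 + 6 = 5·3^{k+1} − 3.
So the formula holds for k+1, and by induction |L(n)| = 5·3^n − 3 for all n ≥ 0.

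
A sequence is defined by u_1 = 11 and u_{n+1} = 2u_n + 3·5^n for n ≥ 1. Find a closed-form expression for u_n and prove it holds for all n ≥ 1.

Claim: u_n = 3·2^n + 5^n.

Base case: u_1 = 11, and 3·2^1 + 5^1 = 6 + 5 = 11.
Assume u_k = 3·2^k + 5^k for some k ≥ 1.
Then u_{k+1} = 2u_k + 3·5^k = 2·(3·2^k + 5^k) + 3·5^k = 3·2^{k+1} + 2·5^k + 3·5^k = 3·2^{k+1} + 5·5^k = 3·2^{k+1} + 5^{k+1}.
This completes the inductive step, so u_n = 3·2^n + 5^n for all n ≥ 1.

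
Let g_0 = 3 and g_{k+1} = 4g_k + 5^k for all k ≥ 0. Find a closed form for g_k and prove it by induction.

Claim: g_k = 2·4^k + 5^k.

Base case: g_0 = 3, and 2·4^0 + 5^0 = 2 + 1 = 3.
Assume g_m = 2·4^m + 5^m for some m ≥ 0.
Then g_{m+1} = 4g_m + 5^m = 4·(2·4^m + 5^m) + 5^m = 2·4^{m+1} + 4·5^m + 5^m = 2·4^{m+1} + 5·5^m = 2·4^{m+1} + 5^{m+1}.
Hence g_k = 2·4^k + 5^k for every k ≥ 0, by induction.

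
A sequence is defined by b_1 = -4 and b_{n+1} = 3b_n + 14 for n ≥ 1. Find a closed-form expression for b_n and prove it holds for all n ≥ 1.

Claim: b_n = 3^n − 7.

Base case: b_1 = -4, and 3^1 − 7 = 3 − 7 = -4.
Assume b_m = 3^m − 7 for some m ≥ 1.
Then b_{m+1} = 3b_m + 14 = 3·(3^m − 7) + 14 = 3^{m+1} − 21 + 14 = 3^{m+1} − 7.
By induction, b_n = 3^n − 7 for all n ≥ 1.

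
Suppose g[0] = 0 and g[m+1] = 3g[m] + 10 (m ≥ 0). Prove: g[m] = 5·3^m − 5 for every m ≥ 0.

Base case: g[0] = 0, and 5·3^0 − 5 = 5 − 5 = 0.
Assume g[j] = 5·3^j − 5 for some j ≥ 0.
Then g[j+1] = 3g[j] + 10 = 3·(5·3^j − 5) + 10 = 15·3^j − 15 + 10 = 5·3^{j+1} − 5.
By induction, g[m] = 5·3^m − 5 for all m ≥ 0.

g[m] = 5·3^m − 5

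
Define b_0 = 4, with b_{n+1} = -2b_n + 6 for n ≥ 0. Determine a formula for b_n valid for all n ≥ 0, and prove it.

Claim: b_n = 2·(-2)^n + 2.

Base case: b_0 = 4, and 2·(-2)^0 + 2 = 2 + 2 = 4.
Assume b_m = 2·(-2)^m + 2 for some m ≥ 0.
Then b_{m+1} = -2b_m + 6 = -2·(2·(-2)^m + 2) + 6 = -4·(-2)^m − 4 + 6 = 2·(-2)^{m+1} + 2.
So the formula holds for m+1, and by induction b_n = 2·(-2)^n + 2 for all n ≥ 0.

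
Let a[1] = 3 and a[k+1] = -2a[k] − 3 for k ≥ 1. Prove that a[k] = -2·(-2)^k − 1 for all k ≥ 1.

Base case: a[1] = 3, and -2·(-2)^1 − 1 = 4 − 1 = 3.
Assume a[j] = -2·(-2)^j − 1 for some j ≥ 1.
Then a[j+1] = -2a[j] − 3 = -2·(-2·(-2)^j − 1) − 3 = 4·(-2)^j + 2 − 3 = -2·(-2)^{j+1} − 1.
This completes the inductive step, so a[k] = -2·(-2)^k − 1 for all k ≥ 1.

a[k] = -2·(-2)^k − 1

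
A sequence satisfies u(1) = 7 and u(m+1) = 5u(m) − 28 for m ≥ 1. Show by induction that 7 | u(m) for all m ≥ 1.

Base case: u(1) = 7 = 7·1, so 7 | u(1).
Assume 7 | u(k), so u(k) = 7t for some integer t.
Then u(k+1) = 5u(k) − 28 = 5·(7t) − 28 = 7(5t − 4), so 7 | u(k+1).
By induction, 7 | u(m) for all m ≥ 1.

7 | u(m)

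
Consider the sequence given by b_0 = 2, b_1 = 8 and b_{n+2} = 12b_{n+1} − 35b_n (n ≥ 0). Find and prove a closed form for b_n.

Claim: b_n = 3·5^n − 7^n.

Base cases: b_0 = 2 and 3·5^0 − 7^0 = 2; b_1 = 8 and 3·5^1 − 7^1 = 8.
Assume b_i = 3·5^i − 7^i for all 0 ≤ i ≤ j, where j ≥ 1.
Then b_{j+1} = 12b_j − 35b_{j−1} = 12·(3·5^j − 7^j) − 35·(3·5^{j−1} − 7^{j−1}) = 3·(12·5 − 35)5^{j−1} − (12·7 − 35)7^{j−1} = 75·5^{j−1} − 49·7^{j−1} = 3·5^{j+1} − 7^{j+1}.
This completes the inductive step, so b_n = 3·5^n − 7^n for all n ≥ 0.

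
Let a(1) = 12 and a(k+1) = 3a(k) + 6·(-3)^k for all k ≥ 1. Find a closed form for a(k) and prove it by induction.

Claim: a(k) = 3·3^k − (-3)^k.

Base case: a(1) = 12, and 3·3^1 − (-3)^1 = 9 + 3 = 12.
Assume a(m) = 3·3^m − (-3)^m for some m ≥ 1.
Then a(m+1) = 3a(m) + 6·(-3)^m = 3·(3·3^m − (-3)^m) + 6·(-3)^m = 3·3^{m+1} − 3·(-3)^m + 6·(-3)^m = 3·3^{m+1} + 3·(-3)^m = 3·3^{m+1} − (-3)^{m+1}.
This completes the inductive step, so a(k) = 3·3^k − (-3)^k for all k ≥ 1.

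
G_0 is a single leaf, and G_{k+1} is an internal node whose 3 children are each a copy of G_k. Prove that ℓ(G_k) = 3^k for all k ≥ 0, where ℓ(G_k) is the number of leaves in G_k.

Base case: ℓ(G_0) = 1, and 3^0 = 1.
Assume ℓ(G_j) = 3^j.
Then ℓ(G_{j+1}) = 3·ℓ(G_j) = 3·3^j = 3^{j+1}.
Hence ℓ(G_k) = 3^k for every k ≥ 0, by induction.

ℓ(G_k) = 3^k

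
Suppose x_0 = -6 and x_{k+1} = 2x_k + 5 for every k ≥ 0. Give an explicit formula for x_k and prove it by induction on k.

Claim: x_k = -2^k − 5.

Base case: x_0 = -6, and -2^0 − 5 = -1 − 5 = -6.
Assume x_j = -2^j − 5 for some j ≥ 0.
Then x_{j+1} = 2x_j + 5 = 2·(-2^j − 5) + 5 = -2^{j+1} − 10 + 5 = -2^{j+1} − 5.
This completes the inductive step, so x_k = -2^k − 5 for all k ≥ 0.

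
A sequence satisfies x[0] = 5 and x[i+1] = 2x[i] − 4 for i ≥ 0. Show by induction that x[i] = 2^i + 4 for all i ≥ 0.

Base case: x[0] = 5, and 2^0 + 4 = 1 + 4 = 5.
Assume x[j] = 2^j + 4 for some j ≥ 0.
Then x[j+1] = 2x[j] − 4 = 2·(2^j + 4) − 4 = 2^{j+1} + 8 − 4 = 2^{j+1} + 4.
By induction, x[i] = 2^i + 4 for all i ≥ 0.

x[i] = 2^i + 4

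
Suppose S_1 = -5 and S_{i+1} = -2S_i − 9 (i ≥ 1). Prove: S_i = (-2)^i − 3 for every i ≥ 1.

Base case: S_1 = -5, and (-2)^1 − 3 = -2 − 3 = -5.
Assume S_m = (-2)^m − 3 for some m ≥ 1.
Then S_{m+1} = -2S_m − 9 = -2·((-2)^m − 3) − 9 = -2·(-2)^m + 6 − 9 = (-2)^{m+1} − 3.
By induction, S_i = (-2)^i − 3 for all i ≥ 1.

S_i = (-2)^i − 3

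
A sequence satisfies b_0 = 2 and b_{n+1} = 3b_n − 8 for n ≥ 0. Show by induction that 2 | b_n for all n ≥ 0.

Base case: b_0 = 2 = 2·1, so 2 | b_0.
Assume 2 | b_m, so b_m = 2t for some integer t.
Then b_{m+1} = 3b_m − 8 = 3·(2t) − 8 = 2(3t − 4), so 2 | b_{m+1}.
By induction, 2 | b_n for all n ≥ 0.

2 | b_n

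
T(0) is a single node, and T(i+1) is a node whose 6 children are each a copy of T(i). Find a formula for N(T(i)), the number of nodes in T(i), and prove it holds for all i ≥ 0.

Claim: N(T(i)) = (6^{i+1} − 1)/5.

Base case: N(T(0)) = 1, and (6^{0+1} − 1)/5 = 1.
Assume N(T(m)) = (6^{m+1} − 1)/5.
Then N(T(m+1)) = 1 + 6N(T(m)) = 1 + 6·(6^{m+1} − 1)/5 = 1 + (6^{m+2} − 6)/5 = (5 + 6^{m+2} − 6)/5 = (6^{m+2} − 1)/5.
This completes the inductive step, so N(T(i)) = (6^{i+1} − 1)/5 for all i ≥ 0.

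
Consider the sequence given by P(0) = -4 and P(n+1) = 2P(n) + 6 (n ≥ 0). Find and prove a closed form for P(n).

Claim: P(n) = 2^{n+1} − 6.

Base case: P(0) = -4, and 2^{0+1} − 6 = 2 − 6 = -4.
Assume P(m) = 2^{m+1} − 6 for some m ≥ 0.
Then P(m+1) = 2P(m) + 6 = 2·(2^{m+1} − 6) + 6 = 2^{m+2} − 12 + 6 = 2^{m+2} − 6.
By induction, P(n) = 2^{n+1} − 6 for all n ≥ 0.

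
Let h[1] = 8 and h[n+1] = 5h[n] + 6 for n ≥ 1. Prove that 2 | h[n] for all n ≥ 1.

Base case: h[1] = 8 = 2·4, so 2 | h[1].
Assume 2 | h[k], so h[k] = 2t for some integer t.
Then h[k+1] = 5h[k] + 6 = 5·(2t) + 6 = 2(5t + 3), so 2 | h[k+1].
Hence 2 | h[n] for every n ≥ 1, by induction.

2 | h[n]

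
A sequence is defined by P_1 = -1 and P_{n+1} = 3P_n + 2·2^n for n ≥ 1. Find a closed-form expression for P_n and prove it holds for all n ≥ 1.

Claim: P_n = 3^n − 2·2^n.

Base case: P_1 = -1, and 3^1 − 2·2^1 = 3 − 4 = -1.
Assume P_j = 3^j − 2·2^j for some j ≥ 1.
Then P_{j+1} = 3P_j + 2·2^j = 3·(3^j − 2·2^j) + 2·2^j = 3^{j+1} − 6·2^j + 2·2^j = 3^{j+1} − 4·2^j = 3^{j+1} − 2·2^{j+1}.
So the formula holds for j+1, and by induction P_n = 3^n − 2·2^n for all n ≥ 1.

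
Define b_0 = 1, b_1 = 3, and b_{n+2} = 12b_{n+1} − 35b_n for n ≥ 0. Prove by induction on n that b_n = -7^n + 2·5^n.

Base cases: b_0 = 1 and -7^0 + 2·5^0 = 1; b_1 = 3 and -7^1 + 2·5^1 = 3.
Assume b_i = -7^i + 2·5^i for all 0 ≤ i ≤ j, where j ≥ 1.
Then b_{j+1} = 12b_j − 35b_{j−1} = 12·(-7^j + 2·5^j) − 35·(-7^{j−1} + 2·5^{j−1}) = -(12·7 − 35)7^{j−1} + 2·(12·5 − 35)5^{j−1} = -49·7^{j−1} + 50·5^{j−1} = -7^{j+1} + 2·5^{j+1}.
This completes the inductive step, so b_n = -7^n + 2·5^n for all n ≥ 0.

b_n = -7^n + 2·5^n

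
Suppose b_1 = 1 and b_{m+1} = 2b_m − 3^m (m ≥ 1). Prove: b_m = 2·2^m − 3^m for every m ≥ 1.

Base case: b_1 = 1, and 2·2^1 − 3^1 = 4 − 3 = 1.
Assume b_k = 2·2^k − 3^k for some k ≥ 1.
Then b_{k+1} = 2b_k − 3^k = 2·(2·2^k − 3^k) − 3^k = 2·2^{k+1} − 2·3^k − 3^k = 2·2^{k+1} − 3·3^k = 2·2^{k+1} − 3^{k+1}.
This completes the inductive step, so b_m = 2·2^m − 3^m for all m ≥ 1.

b_m = 2·2^m − 3^m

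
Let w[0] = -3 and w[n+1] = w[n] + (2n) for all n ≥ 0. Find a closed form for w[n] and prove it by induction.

Claim: w[n] = n^2 − n − 3.

Base case: w[0] = -3, and 0^2 − 0 − 3 = -3.
Assume w[k] = k^2 − k − 3.
Then w[k+1] = w[k] + (2k) = (k^2 − k − 3) + (2k) = k^2 + k − 3,
and (k+1)^2 − (k+1) − 3 = k^2 + k − 3.
This completes the inductive step, so w[n] = n^2 − n − 3 for all n ≥ 0.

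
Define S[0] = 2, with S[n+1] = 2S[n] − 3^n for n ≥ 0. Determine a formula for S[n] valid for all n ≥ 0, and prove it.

Claim: S[n] = 3·2^n − 3^n.

Base case: S[0] = 2, and 3·2^0 − 3^0 = 3 − 1 = 2.
Assume S[r] = 3·2^r − 3^r for some r ≥ 0.
Then S[r+1] = 2S[r] − 3^r = 2·(3·2^r − 3^r) − 3^r = 3·2^{r+1} − 2·3^r − 3^r = 3·2^{r+1} − 3·3^r = 3·2^{r+1} − 3^{r+1}.
This completes the inductive step, so S[n] = 3·2^n − 3^n for all n ≥ 0.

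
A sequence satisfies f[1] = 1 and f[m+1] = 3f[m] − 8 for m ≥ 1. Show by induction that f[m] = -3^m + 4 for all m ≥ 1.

Base case: f[1] = 1, and -3^1 + 4 = -3 + 4 = 1.
Assume f[j] = -3^j + 4 for some j ≥ 1.
Then f[j+1] = 3f[j] − 8 = 3·(-3^j + 4) − 8 = -3^{j+1} + 12 − 8 = -3^{j+1} + 4.
By induction, f[m] = -3^m + 4 for all m ≥ 1.

f[m] = -3^m + 4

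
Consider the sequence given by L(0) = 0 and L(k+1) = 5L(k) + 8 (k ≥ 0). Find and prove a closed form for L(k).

Claim: L(k) = 2·5^k − 2.

Base case: L(0) = 0, and 2·5^0 − 2 = 2 − 2 = 0.
Assume L(r) = 2·5^r − 2 for some r ≥ 0.
Then L(r+1) = 5L(r) + 8 = 5·(2·5^r − 2) + 8 = 10·5^r − 10 + 8 = 2·5^{r+1} − 2.
So the formula holds for r+1, and by induction L(k) = 2·5^k − 2 for all k ≥ 0.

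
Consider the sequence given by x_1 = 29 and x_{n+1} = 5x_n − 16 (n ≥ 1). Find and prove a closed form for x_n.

Claim: x_n = 5^{n+1} + 4.

Base case: x_1 = 29, and 5^{1+1} + 4 = 25 + 4 = 29.
Assume x_j = 5^{j+1} + 4 for some j ≥ 1.
Then x_{j+1} = 5x_j − 16 = 5·(5^{j+1} + 4) − 16 = 5^{j+2} + 20 − 16 = 5^{j+2} + 4.
Hence x_n = 5^{n+1} + 4 for every n ≥ 1, by induction.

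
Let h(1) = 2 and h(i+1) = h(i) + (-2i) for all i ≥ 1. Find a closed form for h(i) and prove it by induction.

Claim: h(i) = -i^2 + i + 2.

Base case: h(1) = 2, and -1^2 + 1 + 2 = 2.
Assume h(k) = -k^2 + k + 2.
Then h(k+1) = h(k) + (-2k) = (-k^2 + k + 2) + (-2k) = -k^2 − k + 2,
and -(k+1)^2 + (k+1) + 2 = -k^2 − k + 2.
By induction, h(i) = -i^2 + i + 2 for all i ≥ 1.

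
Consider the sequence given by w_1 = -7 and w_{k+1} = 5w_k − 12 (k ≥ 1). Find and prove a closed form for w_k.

Claim: w_k = -2·5^k + 3.

Base case: w_1 = -7, and -2·5^1 + 3 = -10 + 3 = -7.
Assume w_j = -2·5^j + 3 for some j ≥ 1.
Then w_{j+1} = 5w_j − 12 = 5·(-2·5^j + 3) − 12 = -10·5^j + 15 − 12 = -2·5^{j+1} + 3.
Hence w_k = -2·5^k + 3 for every k ≥ 1, by induction.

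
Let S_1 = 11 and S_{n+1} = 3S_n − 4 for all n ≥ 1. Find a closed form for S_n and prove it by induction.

Claim: S_n = 3^{n+1} + 2.

Base case: S_1 = 11, and 3^{1+1} + 2 = 9 + 2 = 11.
Assume S_r = 3^{r+1} + 2 for some r ≥ 1.
Then S_{r+1} = 3S_r − 4 = 3·(3^{r+1} + 2) − 4 = 3^{r+2} + 6 − 4 = 3^{r+2} + 2.
Hence S_n = 3^{n+1} + 2 for every n ≥ 1, by induction.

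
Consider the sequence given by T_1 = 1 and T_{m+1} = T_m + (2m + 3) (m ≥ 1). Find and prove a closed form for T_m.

Claim: T_m = m^2 + 2m − 2.

Base case: T_1 = 1, and 1^2 + 2·1 − 2 = 1.
Assume T_r = r^2 + 2r − 2.
Then T_{r+1} = T_r + (2r + 3) = (r^2 + 2r − 2) + (2r + 3) = r^2 + 4r + 1,
and (r+1)^2 + 2·(r+1) − 2 = r^2 + 4r + 1.
This completes the inductive step, so T_m = m^2 + 2m − 2 for all m ≥ 1.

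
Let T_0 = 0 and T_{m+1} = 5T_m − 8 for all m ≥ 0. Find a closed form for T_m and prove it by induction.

Claim: T_m = -2·5^m + 2.

Base case: T_0 = 0, and -2·5^0 + 2 = -2 + 2 = 0.
Assume T_r = -2·5^r + 2 for some r ≥ 0.
Then T_{r+1} = 5T_r − 8 = 5·(-2·5^r + 2) − 8 = -10·5^r + 10 − 8 = -2·5^{r+1} + 2.
This completes the inductive step, so T_m = -2·5^m + 2 for all m ≥ 0.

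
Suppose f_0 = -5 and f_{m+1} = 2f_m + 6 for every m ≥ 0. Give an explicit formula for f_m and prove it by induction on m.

Claim: f_m = 2^m − 6.

Base case: f_0 = -5, and 2^0 − 6 = 1 − 6 = -5.
Assume f_j = 2^j − 6 for some j ≥ 0.
Then f_{j+1} = 2f_j + 6 = 2·(2^j − 6) + 6 = 2^{j+1} − 12 + 6 = 2^{j+1} − 6.
Hence f_m = 2^m − 6 for every m ≥ 0, by induction.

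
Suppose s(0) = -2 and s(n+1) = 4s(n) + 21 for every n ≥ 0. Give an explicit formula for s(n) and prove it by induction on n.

Claim: s(n) = 5·4^n − 7.

Base case: s(0) = -2, and 5·4^0 − 7 = 5 − 7 = -2.
Assume s(k) = 5·4^k − 7 for some k ≥ 0.
Then s(k+1) = 4s(k) + 21 = 4·(5·4^k − 7) + 21 = 20·4^k − 28 + 21 = 5·4^{k+1} − 7.
This completes the inductive step, so s(n) = 5·4^n − 7 for all n ≥ 0.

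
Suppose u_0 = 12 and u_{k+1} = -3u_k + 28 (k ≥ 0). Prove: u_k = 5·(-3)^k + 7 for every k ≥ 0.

Base case: u_0 = 12, and 5·(-3)^0 + 7 = 5 + 7 = 12.
Assume u_r = 5·(-3)^r + 7 for some r ≥ 0.
Then u_{r+1} = -3u_r + 28 = -3·(5·(-3)^r + 7) + 28 = -15·(-3)^r − 21 + 28 = 5·(-3)^{r+1} + 7.
This completes the inductive step, so u_k = 5·(-3)^k + 7 for all k ≥ 0.

u_k = 5·(-3)^k + 7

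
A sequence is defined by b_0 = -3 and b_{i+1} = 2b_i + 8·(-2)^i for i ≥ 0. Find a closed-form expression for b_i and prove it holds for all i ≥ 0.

Claim: b_i = -2^i − 2·(-2)^i.

Base case: b_0 = -3, and -2^0 − 2·(-2)^0 = -1 − 2 = -3.
Assume b_j = -2^j − 2·(-2)^j for some j ≥ 0.
Then b_{j+1} = 2b_j + 8·(-2)^j = 2·(-2^j − 2·(-2)^j) + 8·(-2)^j = -2^{j+1} − 4·(-2)^j + 8·(-2)^j = -2^{j+1} + 4·(-2)^j = -2^{j+1} − 2·(-2)^{j+1}.
By induction, b_i = -2^i − 2·(-2)^i for all i ≥ 0.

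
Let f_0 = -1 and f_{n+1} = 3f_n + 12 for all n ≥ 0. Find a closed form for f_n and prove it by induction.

Claim: f_n = 5·3^n − 6.

Base case: f_0 = -1, and 5·3^0 − 6 = 5 − 6 = -1.
Assume f_r = 5·3^r − 6 for some r ≥ 0.
Then f_{r+1} = 3f_r + 12 = 3·(5·3^r − 6) + 12 = 15·3^r − 18 + 12 = 5·3^{r+1} − 6.
This completes the inductive step, so f_n = 5·3^n − 6 for all n ≥ 0.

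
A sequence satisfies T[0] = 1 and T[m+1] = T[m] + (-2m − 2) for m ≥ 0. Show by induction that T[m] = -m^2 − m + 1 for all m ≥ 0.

Base case: T[0] = 1, and -0^2 − 0 + 1 = 1.
Assume T[r] = -r^2 − r + 1.
Then T[r+1] = T[r] + (-2r − 2) = (-r^2 − r + 1) + (-2r − 2) = -r^2 − 3r − 1,
and -(r+1)^2 − (r+1) + 1 = -r^2 − 3r − 1.
By induction, T[m] = -m^2 − m + 1 for all m ≥ 0.

T[m] = -m^2 − m + 1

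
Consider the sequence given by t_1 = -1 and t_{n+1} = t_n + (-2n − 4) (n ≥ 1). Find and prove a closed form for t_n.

Claim: t_n = -n^2 − 3n + 3.

Base case: t_1 = -1, and -1^2 − 3·1 + 3 = -1.
Assume t_m = -m^2 − 3m + 3.
Then t_{m+1} = t_m + (-2m − 4) = (-m^2 − 3m + 3) + (-2m − 4) = -m^2 − 5m − 1,
and -(m+1)^2 − 3·(m+1) + 3 = -m^2 − 5m − 1.
Hence t_n = -n^2 − 3n + 3 for every n ≥ 1, by induction.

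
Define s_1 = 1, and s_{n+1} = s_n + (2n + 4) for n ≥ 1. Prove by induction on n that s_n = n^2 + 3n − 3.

Base case: s_1 = 1, and 1^2 + 3·1 − 3 = 1.
Assume s_j = j^2 + 3j − 3.
Then s_{j+1} = s_j + (2j + 4) = (j^2 + 3j − 3) + (2j + 4) = j^2 + 5j + 1,
and (j+1)^2 + 3·(j+1) − 3 = j^2 + 5j + 1.
This completes the inductive step, so s_n = n^2 + 3n − 3 for all n ≥ 1.

s_n = n^2 + 3n − 3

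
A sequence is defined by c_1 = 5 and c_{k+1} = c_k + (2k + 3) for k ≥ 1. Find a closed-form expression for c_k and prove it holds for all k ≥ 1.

Claim: c_k = k^2 + 2k + 2.

Base case: c_1 = 5, and 1^2 + 2·1 + 2 = 5.
Assume c_j = j^2 + 2j + 2.
Then c_{j+1} = c_j + (2j + 3) = (j^2 + 2j + 2) + (2j + 3) = j^2 + 4j + 5,
and (j+1)^2 + 2·(j+1) + 2 = j^2 + 4j + 5.
This completes the inductive step, so c_k = k^2 + 2k + 2 for all k ≥ 1.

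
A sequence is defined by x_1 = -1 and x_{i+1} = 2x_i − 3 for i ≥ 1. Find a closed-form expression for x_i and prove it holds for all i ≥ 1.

Claim: x_i = -2^{i+1} + 3.

Base case: x_1 = -1, and -2^{1+1} + 3 = -4 + 3 = -1.
Assume x_k = -2^{k+1} + 3 for some k ≥ 1.
Then x_{k+1} = 2x_k − 3 = 2·(-2^{k+1} + 3) − 3 = -2^{k+2} + 6 − 3 = -2^{k+2} + 3.
By induction, x_i = -2^{i+1} + 3 for all i ≥ 1.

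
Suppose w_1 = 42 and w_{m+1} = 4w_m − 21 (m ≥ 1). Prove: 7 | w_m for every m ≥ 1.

Base case: w_1 = 42 = 7·6, so 7 | w_1.
Assume 7 | w_k, so w_k = 7t for some integer t.
Then w_{k+1} = 4w_k − 21 = 4·(7t) − 21 = 7(4t − 3), so 7 | w_{k+1}.
This completes the inductive step, so 7 | w_m for all m ≥ 1.

7 | w_m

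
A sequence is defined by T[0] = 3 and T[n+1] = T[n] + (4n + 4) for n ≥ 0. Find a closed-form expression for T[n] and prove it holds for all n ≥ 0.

Claim: T[n] = 2n^2 + 2n + 3.

Base case: T[0] = 3, and 2·0^2 + 2·0 + 3 = 3.
Assume T[r] = 2r^2 + 2r + 3.
Then T[r+1] = T[r] + (4r + 4) = (2r^2 + 2r + 3) + (4r + 4) = 2r^2 + 6r + 7,
and 2·(r+1)^2 + 2·(r+1) + 3 = 2r^2 + 6r + 7.
By induction, T[n] = 2n^2 + 2n + 3 for all n ≥ 0.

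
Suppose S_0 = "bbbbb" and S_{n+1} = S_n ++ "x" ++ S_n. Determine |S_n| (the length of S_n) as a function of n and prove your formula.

Claim: |S_n| = 6·2^n − 1.

Base case: |S_0| = 5, and 6·2^0 − 1 = 5.
Assume |S_j| = 6·2^j − 1.
Then |S_{j+1}| = |S_j| + 1 + |S_j| = 2|S_j| + 1 = 2(6·2^j − 1) + 1 = 6·2^{j+1} − 2 + 1 = 6·2^{j+1} − 1.
Hence |S_n| = 6·2^n − 1 for every n ≥ 0, by induction.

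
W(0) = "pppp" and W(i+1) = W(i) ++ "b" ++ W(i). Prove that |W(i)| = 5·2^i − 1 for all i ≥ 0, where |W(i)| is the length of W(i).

Base case: |W(0)| = 4, and 5·2^0 − 1 = 4.
Assume |W(m)| = 5·2^m − 1.
Then |W(m+1)| = |W(m)| + 1 + |W(m)| = 2|W(m)| + 1 = 2(5·2^m − 1) + 1 = 5·2^{m+1} − 2 + 1 = 5·2^{m+1} − 1.
By induction, |W(i)| = 5·2^i − 1 for all i ≥ 0.

|W(i)| = 5·2^i − 1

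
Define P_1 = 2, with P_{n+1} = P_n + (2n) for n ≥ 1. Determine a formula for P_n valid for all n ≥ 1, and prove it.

Claim: P_n = n^2 − n + 2.

Base case: P_1 = 2, and 1^2 − 1 + 2 = 2.
Assume P_j = j^2 − j + 2.
Then P_{j+1} = P_j + (2j) = (j^2 − j + 2) + (2j) = j^2 + j + 2,
and (j+1)^2 − (j+1) + 2 = j^2 + j + 2.
Hence P_n = n^2 − n + 2 for every n ≥ 1, by induction.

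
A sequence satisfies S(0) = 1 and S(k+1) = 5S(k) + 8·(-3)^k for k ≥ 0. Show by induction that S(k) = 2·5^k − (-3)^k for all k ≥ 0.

Base case: S(0) = 1, and 2·5^0 − (-3)^0 = 2 − 1 = 1.
Assume S(j) = 2·5^j − (-3)^j for some j ≥ 0.
Then S(j+1) = 5S(j) + 8·(-3)^j = 5·(2·5^j − (-3)^j) + 8·(-3)^j = 2·5^{j+1} − 5·(-3)^j + 8·(-3)^j = 2·5^{j+1} + 3·(-3)^j = 2·5^{j+1} − (-3)^{j+1}.
So the formula holds for j+1, and by induction S(k) = 2·5^k − (-3)^k for all k ≥ 0.

S(k) = 2·5^k − (-3)^k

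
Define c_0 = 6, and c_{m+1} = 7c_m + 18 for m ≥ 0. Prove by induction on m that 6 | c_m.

Base case: c_0 = 6 = 6·1, so 6 | c_0.
Assume 6 | c_k, so c_k = 6t for some integer t.
Then c_{k+1} = 7c_k + 18 = 7·(6t) + 18 = 6(7t + 3), so 6 | c_{k+1}.
So the property holds for k+1, and by induction 6 | c_m for all m ≥ 0.

6 | c_m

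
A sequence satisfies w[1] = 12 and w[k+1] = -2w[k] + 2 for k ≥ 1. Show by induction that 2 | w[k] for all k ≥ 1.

Base case: w[1] = 12 = 2·6, so 2 | w[1].
Assume 2 | w[m], so w[m] = 2t for some integer t.
Then w[m+1] = -2w[m] + 2 = -2·(2t) + 2 = 2(-2t + 1), so 2 | w[m+1].
Hence 2 | w[k] for every k ≥ 1, by induction.

2 | w[k]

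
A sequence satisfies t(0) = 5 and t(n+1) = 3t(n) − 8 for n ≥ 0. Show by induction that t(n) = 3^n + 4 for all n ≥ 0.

Base case: t(0) = 5, and 3^0 + 4 = 1 + 4 = 5.
Assume t(r) = 3^r + 4 for some r ≥ 0.
Then t(r+1) = 3t(r) − 8 = 3·(3^r + 4) − 8 = 3^{r+1} + 12 − 8 = 3^{r+1} + 4.
So the formula holds for r+1, and by induction t(n) = 3^n + 4 for all n ≥ 0.

t(n) = 3^n + 4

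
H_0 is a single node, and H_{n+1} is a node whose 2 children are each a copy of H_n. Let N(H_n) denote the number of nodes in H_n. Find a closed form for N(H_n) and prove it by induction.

Claim: N(H_n) = 2^{n+1} − 1.

Base case: N(H_0) = 1, and 2^{0+1} − 1 = 1.
Assume N(H_k) = 2^{k+1} − 1.
Then N(H_{k+1}) = 1 + 2N(H_k) = 1 + 2(2^{k+1} − 1) = 2^{k+2} − 2 + 1 = 2^{k+2} − 1.
So the formula holds for k+1, and by induction N(H_n) = 2^{n+1} − 1 for all n ≥ 0.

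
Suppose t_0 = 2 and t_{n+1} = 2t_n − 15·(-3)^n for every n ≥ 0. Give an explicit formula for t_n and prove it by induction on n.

Claim: t_n = -2^n + 3·(-3)^n.

Base case: t_0 = 2, and -2^0 + 3·(-3)^0 = -1 + 3 = 2.
Assume t_m = -2^m + 3·(-3)^m for some m ≥ 0.
Then t_{m+1} = 2t_m − 15·(-3)^m = 2·(-2^m + 3·(-3)^m) − 15·(-3)^m = -2^{m+1} + 6·(-3)^m − 15·(-3)^m = -2^{m+1} − 9·(-3)^m = -2^{m+1} + 3·(-3)^{m+1}.
This completes the inductive step, so t_n = -2^n + 3·(-3)^n for all n ≥ 0.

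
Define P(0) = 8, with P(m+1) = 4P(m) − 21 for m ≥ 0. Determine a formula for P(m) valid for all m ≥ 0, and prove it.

Claim: P(m) = 4^m + 7.

Base case: P(0) = 8, and 4^0 + 7 = 1 + 7 = 8.
Assume P(r) = 4^r + 7 for some r ≥ 0.
Then P(r+1) = 4P(r) − 21 = 4·(4^r + 7) − 21 = 4^{r+1} + 28 − 21 = 4^{r+1} + 7.
By induction, P(m) = 4^m + 7 for all m ≥ 0.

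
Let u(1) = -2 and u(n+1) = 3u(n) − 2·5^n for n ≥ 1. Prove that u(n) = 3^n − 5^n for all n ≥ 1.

Base case: u(1) = -2, and 3^1 − 5^1 = 3 − 5 = -2.
Assume u(r) = 3^r − 5^r for some r ≥ 1.
Then u(r+1) = 3u(r) − 2·5^r = 3·(3^r − 5^r) − 2·5^r = 3^{r+1} − 3·5^r − 2·5^r = 3^{r+1} − 5·5^r = 3^{r+1} − 5^{r+1}.
Hence u(n) = 3^n − 5^n for every n ≥ 1, by induction.

u(n) = 3^n − 5^n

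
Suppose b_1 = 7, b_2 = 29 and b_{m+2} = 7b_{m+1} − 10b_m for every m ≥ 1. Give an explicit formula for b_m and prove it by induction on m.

Claim: b_m = 5^m + 2^m.

Base cases: b_1 = 7 and 5^1 + 2^1 = 7; b_2 = 29 and 5^2 + 2^2 = 29.
Assume b_i = 5^i + 2^i for all 1 ≤ i ≤ j, where j ≥ 2.
Then b_{j+1} = 7b_j − 10b_{j−1} = 7·(5^j + 2^j) − 10·(5^{j−1} + 2^{j−1}) = (7·5 − 10)5^{j−1} + (7·2 − 10)2^{j−1} = 25·5^{j−1} + 4·2^{j−1} = 5^{j+1} + 2^{j+1}.
By strong induction, b_m = 5^m + 2^m for all m ≥ 1.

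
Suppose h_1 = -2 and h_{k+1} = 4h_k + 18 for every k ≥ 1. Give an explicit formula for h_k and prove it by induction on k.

Claim: h_k = 4^k − 6.

Base case: h_1 = -2, and 4^1 − 6 = 4 − 6 = -2.
Assume h_j = 4^j − 6 for some j ≥ 1.
Then h_{j+1} = 4h_j + 18 = 4·(4^j − 6) + 18 = 4^{j+1} − 24 + 18 = 4^{j+1} − 6.
So the formula holds for j+1, and by induction h_k = 4^k − 6 for all k ≥ 1.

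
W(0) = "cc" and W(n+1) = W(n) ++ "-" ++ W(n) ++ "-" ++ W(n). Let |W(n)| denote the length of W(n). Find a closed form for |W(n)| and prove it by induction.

Claim: |W(n)| = 3^{n+1} − 1.

Base case: |W(0)| = 2, and 3^{0+1} − 1 = 2.
Assume |W(m)| = 3^{m+1} − 1.
Then |W(m+1)| = 3|W(m)| + 2 = 3(3^{m+1} − 1) + 2 = 3^{m+2} − 3 + 2 = 3^{m+2} − 1.
So the formula holds for m+1, and by induction |W(n)| = 3^{n+1} − 1 for all n ≥ 0.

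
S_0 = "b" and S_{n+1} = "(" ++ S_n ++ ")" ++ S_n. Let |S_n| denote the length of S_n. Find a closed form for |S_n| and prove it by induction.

Claim: |S_n| = 3·2^n − 2.

Base case: |S_0| = 1, and 3·2^0 − 2 = 1.
Assume |S_j| = 3·2^j − 2.
Then |S_{j+1}| = 1 + |S_j| + 1 + |S_j| = 2|S_j| + 2 = 2(3·2^j − 2) + 2 = 3·2^{j+1} − 4 + 2 = 3·2^{j+1} − 2.
Hence |S_n| = 3·2^n − 2 for every n ≥ 0, by induction.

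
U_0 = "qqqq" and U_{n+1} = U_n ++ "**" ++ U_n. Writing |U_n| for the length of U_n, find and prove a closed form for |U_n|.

Claim: |U_n| = 6·2^n − 2.

Base case: |U_0| = 4, and 6·2^0 − 2 = 4.
Assume |U_k| = 6·2^k − 2.
Then |U_{k+1}| = |U_k| + 2 + |U_k| = 2|U_k| + 2 = 2(6·2^k − 2) + 2 = 6·2^{k+1} − 4 + 2 = 6·2^{k+1} − 2.
By induction, |U_n| = 6·2^n − 2 for all n ≥ 0.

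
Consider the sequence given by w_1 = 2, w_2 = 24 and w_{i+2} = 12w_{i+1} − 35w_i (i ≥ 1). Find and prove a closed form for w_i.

Claim: w_i = 7^i − 5^i.

Base cases: w_1 = 2 and 7^1 − 5^1 = 2; w_2 = 24 and 7^2 − 5^2 = 24.
Assume w_j = 7^j − 5^j for all 1 ≤ j ≤ m, where m ≥ 2.
Then w_{m+1} = 12w_m − 35w_{m−1} = 12·(7^m − 5^m) − 35·(7^{m−1} − 5^{m−1}) = (12·7 − 35)7^{m−1} − (12·5 − 35)5^{m−1} = 49·7^{m−1} − 25·5^{m−1} = 7^{m+1} − 5^{m+1}.
So the formula holds for m+1, and by strong induction w_i = 7^i − 5^i for all i ≥ 1.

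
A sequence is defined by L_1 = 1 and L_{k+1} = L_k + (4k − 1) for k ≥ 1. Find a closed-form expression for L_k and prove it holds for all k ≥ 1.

Claim: L_k = 2k^2 − 3k + 2.

Base case: L_1 = 1, and 2·1^2 − 3·1 + 2 = 1.
Assume L_j = 2j^2 − 3j + 2.
Then L_{j+1} = L_j + (4j − 1) = (2j^2 − 3j + 2) + (4j − 1) = 2j^2 + j + 1,
and 2·(j+1)^2 − 3·(j+1) + 2 = 2j^2 + j + 1.
By induction, L_k = 2k^2 − 3k + 2 for all k ≥ 1.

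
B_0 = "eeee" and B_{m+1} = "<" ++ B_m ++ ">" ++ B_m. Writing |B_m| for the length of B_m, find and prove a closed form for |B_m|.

Claim: |B_m| = 6·2^m − 2.

Base case: |B_0| = 4, and 6·2^0 − 2 = 4.
Assume |B_k| = 6·2^k − 2.
Then |B_{k+1}| = 1 + |B_k| + 1 + |B_k| = 2|B_k| + 2 = 2(6·2^k − 2) + 2 = 6·2^{k+1} − 4 + 2 = 6·2^{k+1} − 2.
Hence |B_m| = 6·2^m − 2 for every m ≥ 0, by induction.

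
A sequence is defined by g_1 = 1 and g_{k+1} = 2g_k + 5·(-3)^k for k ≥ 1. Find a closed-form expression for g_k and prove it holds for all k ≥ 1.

Claim: g_k = -2^k − (-3)^k.

Base case: g_1 = 1, and -2^1 − (-3)^1 = -2 + 3 = 1.
Assume g_j = -2^j − (-3)^j for some j ≥ 1.
Then g_{j+1} = 2g_j + 5·(-3)^j = 2·(-2^j − (-3)^j) + 5·(-3)^j = -2^{j+1} − 2·(-3)^j + 5·(-3)^j = -2^{j+1} + 3·(-3)^j = -2^{j+1} − (-3)^{j+1}.
Hence g_k = -2^k − (-3)^k for every k ≥ 1, by induction.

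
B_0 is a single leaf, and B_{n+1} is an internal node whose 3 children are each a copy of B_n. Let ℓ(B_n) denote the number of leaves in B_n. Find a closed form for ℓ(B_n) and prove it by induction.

Claim: ℓ(B_n) = 3^n.

Base case: ℓ(B_0) = 1, and 3^0 = 1.
Assume ℓ(B_m) = 3^m.
Then ℓ(B_{m+1}) = 3·ℓ(B_m) = 3·3^m = 3^{m+1}.
Hence ℓ(B_n) = 3^n for every n ≥ 0, by induction.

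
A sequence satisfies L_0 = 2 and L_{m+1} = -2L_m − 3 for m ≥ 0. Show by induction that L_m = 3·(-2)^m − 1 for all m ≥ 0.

Base case: L_0 = 2, and 3·(-2)^0 − 1 = 3 − 1 = 2.
Assume L_r = 3·(-2)^r − 1 for some r ≥ 0.
Then L_{r+1} = -2L_r − 3 = -2·(3·(-2)^r − 1) − 3 = -6·(-2)^r + 2 − 3 = 3·(-2)^{r+1} − 1.
This completes the inductive step, so L_m = 3·(-2)^m − 1 for all m ≥ 0.

L_m = 3·(-2)^m − 1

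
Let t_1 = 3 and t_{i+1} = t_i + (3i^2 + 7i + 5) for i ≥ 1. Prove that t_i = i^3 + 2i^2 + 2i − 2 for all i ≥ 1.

Base case: t_1 = 3, and 1^3 + 2·1^2 + 2·1 − 2 = 3.
Assume t_k = k^3 + 2k^2 + 2k − 2.
Then t_{k+1} = t_k + (3k^2 + 7k + 5) = (k^3 + 2k^2 + 2k − 2) + (3k^2 + 7k + 5) = k^3 + 5k^2 + 9k + 3,
and (k+1)^3 + 2·(k+1)^2 + 2·(k+1) − 2 = k^3 + 5k^2 + 9k + 3.
Hence t_i = i^3 + 2i^2 + 2i − 2 for every i ≥ 1, by induction.

t_i = i^3 + 2i^2 + 2i − 2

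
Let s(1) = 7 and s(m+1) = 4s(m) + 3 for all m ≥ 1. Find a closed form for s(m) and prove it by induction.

Claim: s(m) = 2·4^m − 1.

Base case: s(1) = 7, and 2·4^1 − 1 = 8 − 1 = 7.
Assume s(k) = 2·4^k − 1 for some k ≥ 1.
Then s(k+1) = 4s(k) + 3 = 4·(2·4^k − 1) + 3 = 8·4^k − 4 + 3 = 2·4^{k+1} − 1.
So the formula holds for k+1, and by induction s(m) = 2·4^m − 1 for all m ≥ 1.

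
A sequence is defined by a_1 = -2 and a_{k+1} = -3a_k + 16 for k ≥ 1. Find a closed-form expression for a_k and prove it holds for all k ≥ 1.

Claim: a_k = 2·(-3)^k + 4.

Base case: a_1 = -2, and 2·(-3)^1 + 4 = -6 + 4 = -2.
Assume a_j = 2·(-3)^j + 4 for some j ≥ 1.
Then a_{j+1} = -3a_j + 16 = -3·(2·(-3)^j + 4) + 16 = -6·(-3)^j − 12 + 16 = 2·(-3)^{j+1} + 4.
This completes the inductive step, so a_k = 2·(-3)^k + 4 for all k ≥ 1.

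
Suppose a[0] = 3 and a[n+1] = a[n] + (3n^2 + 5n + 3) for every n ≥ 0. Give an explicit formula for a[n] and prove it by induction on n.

Claim: a[n] = n^3 + n^2 + n + 3.

Base case: a[0] = 3, and 0^3 + 0^2 + 0 + 3 = 3.
Assume a[r] = r^3 + r^2 + r + 3.
Then a[r+1] = a[r] + (3r^2 + 5r + 3) = (r^3 + r^2 + r + 3) + (3r^2 + 5r + 3) = r^3 + 4r^2 + 6r + 6,
and (r+1)^3 + (r+1)^2 + (r+1) + 3 = r^3 + 4r^2 + 6r + 6.
This completes the inductive step, so a[n] = n^3 + n^2 + n + 3 for all n ≥ 0.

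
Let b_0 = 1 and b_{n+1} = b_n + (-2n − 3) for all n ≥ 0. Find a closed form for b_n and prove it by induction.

Claim: b_n = -n^2 − 2n + 1.

Base case: b_0 = 1, and -0^2 − 2·0 + 1 = 1.
Assume b_k = -k^2 − 2k + 1.
Then b_{k+1} = b_k + (-2k − 3) = (-k^2 − 2k + 1) + (-2k − 3) = -k^2 − 4k − 2,
and -(k+1)^2 − 2·(k+1) + 1 = -k^2 − 4k − 2.
This completes the inductive step, so b_n = -n^2 − 2n + 1 for all n ≥ 0.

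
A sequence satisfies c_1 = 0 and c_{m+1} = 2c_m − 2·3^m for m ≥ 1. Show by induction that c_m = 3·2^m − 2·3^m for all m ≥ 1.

Base case: c_1 = 0, and 3·2^1 − 2·3^1 = 6 − 6 = 0.
Assume c_r = 3·2^r − 2·3^r for some r ≥ 1.
Then c_{r+1} = 2c_r − 2·3^r = 2·(3·2^r − 2·3^r) − 2·3^r = 3·2^{r+1} − 4·3^r − 2·3^r = 3·2^{r+1} − 6·3^r = 3·2^{r+1} − 2·3^{r+1}.
Hence c_m = 3·2^m − 2·3^m for every m ≥ 1, by induction.

c_m = 3·2^m − 2·3^m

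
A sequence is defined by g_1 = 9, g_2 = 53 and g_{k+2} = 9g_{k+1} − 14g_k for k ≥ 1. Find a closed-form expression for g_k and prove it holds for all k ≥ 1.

Claim: g_k = 2^k + 7^k.

Base cases: g_1 = 9 and 2^1 + 7^1 = 9; g_2 = 53 and 2^2 + 7^2 = 53.
Assume g_j = 2^j + 7^j for all 1 ≤ j ≤ m, where m ≥ 2.
Then g_{m+1} = 9g_m − 14g_{m−1} = 9·(2^m + 7^m) − 14·(2^{m−1} + 7^{m−1}) = (9·2 − 14)2^{m−1} + (9·7 − 14)7^{m−1} = 4·2^{m−1} + 49·7^{m−1} = 2^{m+1} + 7^{m+1}.
This completes the inductive step, so g_k = 2^k + 7^k for all k ≥ 1.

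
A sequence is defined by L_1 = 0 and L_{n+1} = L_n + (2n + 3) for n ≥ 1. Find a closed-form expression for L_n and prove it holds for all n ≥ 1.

Claim: L_n = n^2 + 2n − 3.

Base case: L_1 = 0, and 1^2 + 2·1 − 3 = 0.
Assume L_m = m^2 + 2m − 3.
Then L_{m+1} = L_m + (2m + 3) = (m^2 + 2m − 3) + (2m + 3) = m^2 + 4m,
and (m+1)^2 + 2·(m+1) − 3 = m^2 + 4m.
This completes the inductive step, so L_n = n^2 + 2n − 3 for all n ≥ 1.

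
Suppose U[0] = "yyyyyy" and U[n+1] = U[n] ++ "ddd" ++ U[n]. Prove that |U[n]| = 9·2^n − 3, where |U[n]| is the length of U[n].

Base case: |U[0]| = 6, and 9·2^0 − 3 = 6.
Assume |U[m]| = 9·2^m − 3.
Then |U[m+1]| = |U[m]| + 3 + |U[m]| = 2|U[m]| + 3 = 2(9·2^m − 3) + 3 = 9·2^{m+1} − 6 + 3 = 9·2^{m+1} − 3.
By induction, |U[n]| = 9·2^n − 3 for all n ≥ 0.

|U[n]| = 9·2^n − 3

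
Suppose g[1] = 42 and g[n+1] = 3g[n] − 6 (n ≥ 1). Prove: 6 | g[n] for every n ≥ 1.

Base case: g[1] = 42 = 6·7, so 6 | g[1].
Assume 6 | g[m], so g[m] = 6t for some integer t.
Then g[m+1] = 3g[m] − 6 = 3·(6t) − 6 = 6(3t − 1), so 6 | g[m+1].
Hence 6 | g[n] for every n ≥ 1, by induction.

6 | g[n]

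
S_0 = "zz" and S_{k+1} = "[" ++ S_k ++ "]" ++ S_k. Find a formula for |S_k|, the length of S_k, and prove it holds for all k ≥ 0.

Claim: |S_k| = 2^{k+2} − 2.

Base case: |S_0| = 2, and 2^{0+2} − 2 = 2.
Assume |S_m| = 2^{m+2} − 2.
Then |S_{m+1}| = 1 + |S_m| + 1 + |S_m| = 2|S_m| + 2 = 2(2^{m+2} − 2) + 2 = 2^{m+3} − 4 + 2 = 2^{m+3} − 2.
So the formula holds for m+1, and by induction |S_k| = 2^{k+2} − 2 for all k ≥ 0.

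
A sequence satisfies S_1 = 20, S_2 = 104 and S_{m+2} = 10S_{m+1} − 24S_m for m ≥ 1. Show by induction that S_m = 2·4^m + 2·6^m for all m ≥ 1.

Base cases: S_1 = 20 and 2·4^1 + 2·6^1 = 20; S_2 = 104 and 2·4^2 + 2·6^2 = 104.
Assume S_i = 2·4^i + 2·6^i for all 1 ≤ i ≤ j, where j ≥ 2.
Then S_{j+1} = 10S_j − 24S_{j−1} = 10·(2·4^j + 2·6^j) − 24·(2·4^{j−1} + 2·6^{j−1}) = 2·(10·4 − 24)4^{j−1} + 2·(10·6 − 24)6^{j−1} = 32·4^{j−1} + 72·6^{j−1} = 2·4^{j+1} + 2·6^{j+1}.
By strong induction, S_m = 2·4^m + 2·6^m for all m ≥ 1.

S_m = 2·4^m + 2·6^m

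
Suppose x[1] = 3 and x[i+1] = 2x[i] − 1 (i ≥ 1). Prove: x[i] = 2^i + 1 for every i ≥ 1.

Base case: x[1] = 3, and 2^1 + 1 = 2 + 1 = 3.
Assume x[m] = 2^m + 1 for some m ≥ 1.
Then x[m+1] = 2x[m] − 1 = 2·(2^m + 1) − 1 = 2^{m+1} + 2 − 1 = 2^{m+1} + 1.
This completes the inductive step, so x[i] = 2^i + 1 for all i ≥ 1.

x[i] = 2^i + 1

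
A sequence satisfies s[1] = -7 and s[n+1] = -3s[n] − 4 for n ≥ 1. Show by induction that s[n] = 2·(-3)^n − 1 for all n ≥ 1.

Base case: s[1] = -7, and 2·(-3)^1 − 1 = -6 − 1 = -7.
Assume s[m] = 2·(-3)^m − 1 for some m ≥ 1.
Then s[m+1] = -3s[m] − 4 = -3·(2·(-3)^m − 1) − 4 = -6·(-3)^m + 3 − 4 = 2·(-3)^{m+1} − 1.
By induction, s[n] = 2·(-3)^n − 1 for all n ≥ 1.

s[n] = 2·(-3)^n − 1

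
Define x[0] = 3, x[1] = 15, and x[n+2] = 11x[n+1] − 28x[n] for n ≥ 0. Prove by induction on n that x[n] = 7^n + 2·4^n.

Base cases: x[0] = 3 and 7^0 + 2·4^0 = 3; x[1] = 15 and 7^1 + 2·4^1 = 15.
Assume x[i] = 7^i + 2·4^i for all 0 ≤ i ≤ j, where j ≥ 1.
Then x[j+1] = 11x[j] − 28x[j−1] = 11·(7^j + 2·4^j) − 28·(7^{j−1} + 2·4^{j−1}) = (11·7 − 28)7^{j−1} + 2·(11·4 − 28)4^{j−1} = 49·7^{j−1} + 32·4^{j−1} = 7^{j+1} + 2·4^{j+1}.
Hence x[n] = 7^n + 2·4^n for every n ≥ 0, by strong induction.

x[n] = 7^n + 2·4^n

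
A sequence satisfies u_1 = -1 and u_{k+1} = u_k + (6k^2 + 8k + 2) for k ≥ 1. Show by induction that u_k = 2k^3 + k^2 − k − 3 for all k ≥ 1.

Base case: u_1 = -1, and 2·1^3 + 1^2 − 1 − 3 = -1.
Assume u_r = 2r^3 + r^2 − r − 3.
Then u_{r+1} = u_r + (6r^2 + 8r + 2) = (2r^3 + r^2 − r − 3) + (6r^2 + 8r + 2) = 2r^3 + 7r^2 + 7r − 1,
and 2·(r+1)^3 + (r+1)^2 − (r+1) − 3 = 2r^3 + 7r^2 + 7r − 1.
This completes the inductive step, so u_k = 2k^3 + k^2 − k − 3 for all k ≥ 1.

u_k = 2k^3 + k^2 − k − 3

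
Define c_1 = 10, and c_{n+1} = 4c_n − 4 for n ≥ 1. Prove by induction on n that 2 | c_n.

Base case: c_1 = 10 = 2·5, so 2 | c_1.
Assume 2 | c_r, so c_r = 2t for some integer t.
Then c_{r+1} = 4c_r − 4 = 4·(2t) − 4 = 2(4t − 2), so 2 | c_{r+1}.
This completes the inductive step, so 2 | c_n for all n ≥ 1.

2 | c_n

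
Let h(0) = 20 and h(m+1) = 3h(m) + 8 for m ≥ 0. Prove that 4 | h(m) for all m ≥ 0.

Base case: h(0) = 20 = 4·5, so 4 | h(0).
Assume 4 | h(j), so h(j) = 4t for some integer t.
Then h(j+1) = 3h(j) + 8 = 3·(4t) + 8 = 4(3t + 2), so 4 | h(j+1).
By induction, 4 | h(m) for all m ≥ 0.

4 | h(m)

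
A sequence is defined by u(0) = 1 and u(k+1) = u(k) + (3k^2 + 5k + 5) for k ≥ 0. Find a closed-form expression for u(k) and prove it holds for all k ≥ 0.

Claim: u(k) = k^3 + k^2 + 3k + 1.

Base case: u(0) = 1, and 0^3 + 0^2 + 3·0 + 1 = 1.
Assume u(j) = j^3 + j^2 + 3j + 1.
Then u(j+1) = u(j) + (3j^2 + 5j + 5) = (j^3 + j^2 + 3j + 1) + (3j^2 + 5j + 5) = j^3 + 4j^2 + 8j + 6,
and (j+1)^3 + (j+1)^2 + 3·(j+1) + 1 = j^3 + 4j^2 + 8j + 6.
Hence u(k) = k^3 + k^2 + 3k + 1 for every k ≥ 0, by induction.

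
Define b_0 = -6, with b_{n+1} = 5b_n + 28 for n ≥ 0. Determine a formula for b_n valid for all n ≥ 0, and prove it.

Claim: b_n = 5^n − 7.

Base case: b_0 = -6, and 5^0 − 7 = 1 − 7 = -6.
Assume b_r = 5^r − 7 for some r ≥ 0.
Then b_{r+1} = 5b_r + 28 = 5·(5^r − 7) + 28 = 5^{r+1} − 35 + 28 = 5^{r+1} − 7.
By induction, b_n = 5^n − 7 for all n ≥ 0.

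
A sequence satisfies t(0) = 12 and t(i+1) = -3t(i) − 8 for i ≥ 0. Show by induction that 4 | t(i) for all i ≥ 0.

Base case: t(0) = 12 = 4·3, so 4 | t(0).
Assume 4 | t(r), so t(r) = 4s for some integer s.
Then t(r+1) = -3t(r) − 8 = -3·(4s) − 8 = 4(-3s − 2), so 4 | t(r+1).
This completes the inductive step, so 4 | t(i) for all i ≥ 0.

4 | t(i)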